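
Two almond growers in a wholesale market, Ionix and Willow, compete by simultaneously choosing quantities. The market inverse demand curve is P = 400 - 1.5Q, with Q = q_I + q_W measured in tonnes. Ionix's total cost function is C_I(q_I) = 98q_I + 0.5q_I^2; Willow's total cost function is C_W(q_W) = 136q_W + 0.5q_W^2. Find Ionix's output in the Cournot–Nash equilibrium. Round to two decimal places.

Ionix's profit: π_I = (400 - 1.5Q)q_I - (98q_I + (1/2)q_I²). Setting ∂π_I/∂q_I = 0: 302 - 4q_I - (3/2)(q_W) = 0.
Willow's profit: π_W = (400 - 1.5Q)q_W - (136q_W + (1/2)q_W²). Setting ∂π_W/∂q_W = 0: 264 - 4q_W - (3/2)(q_I) = 0.
Best responses: q_I = (302 - (3/2)q_W)/4, q_W = (264 - (3/2)q_I)/4.
Substituting one into the other gives q_I = 59.0545 and q_W = 43.8545.

59.05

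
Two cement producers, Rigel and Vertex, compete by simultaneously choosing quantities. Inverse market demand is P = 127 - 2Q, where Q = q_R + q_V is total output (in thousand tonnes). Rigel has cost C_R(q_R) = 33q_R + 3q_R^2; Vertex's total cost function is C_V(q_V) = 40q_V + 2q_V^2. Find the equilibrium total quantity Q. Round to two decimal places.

Rigel's profit: π_R = (127 - 2Q)q_R - (33q_R + 3q_R²). Setting ∂π_R/∂q_R = 0: 94 - 10q_R - 2(q_V) = 0.
Vertex's first-order condition: 87 - 8q_V - 2(q_R) = 0.
So q_R = (94 - 2q_V)/10 and q_V = (87 - 2q_R)/8.
Substituting one into the other gives q_R = 289/38 and q_V = 341/38.
Total output Q = 289/38 + 341/38 = 315/19.

16.58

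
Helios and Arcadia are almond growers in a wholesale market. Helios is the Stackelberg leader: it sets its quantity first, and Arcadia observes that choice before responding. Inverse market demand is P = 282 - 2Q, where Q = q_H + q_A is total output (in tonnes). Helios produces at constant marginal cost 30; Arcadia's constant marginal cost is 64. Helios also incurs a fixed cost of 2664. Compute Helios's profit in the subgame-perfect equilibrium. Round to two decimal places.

The follower Arcadia best-responds to any q_H: π_A = (282 - 2Q)q_A - 64q_A.
Setting the follower's marginal profit to zero, 218 - 2q_H - 4q_A = 0, i.e. q_A = (218 - 2q_H)/4.
Helios substitutes q_A(q_H) into its own profit: π_H = q_H(282 - 2q_H - (218 - 2q_H)/2) - 30q_H = (173 - q_H)q_H - 30q_H.
The leader's first-order condition 143 - 2q_H = 0 yields q_H = 143/2.
Then q_A = (218 - 2·(143/2))/4 = 75/4.
Price P = 282 - 2·(361/4) = 203/2.
Helios's profit: (203/2 - 30)·(143/2) - 2664 = 2448.2500.

2448.25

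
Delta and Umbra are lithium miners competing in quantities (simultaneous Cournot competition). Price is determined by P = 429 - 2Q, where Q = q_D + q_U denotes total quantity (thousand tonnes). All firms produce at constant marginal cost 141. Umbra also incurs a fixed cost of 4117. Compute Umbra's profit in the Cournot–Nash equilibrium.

491

A representative firm's profit is π_i = q_i(429 - 2Q) - 141q_i.
First-order condition (treating rivals' output as given): 288 - 4q_i - 2q_j = 0.
With identical firms every q_j equals q_i, so q_j = q_i and 288 = 6q_i, giving q_i = 48.
Price P = 429 - 2·96 = 237.
Umbra's profit: (237 - 141)·48 - 4117 = 491.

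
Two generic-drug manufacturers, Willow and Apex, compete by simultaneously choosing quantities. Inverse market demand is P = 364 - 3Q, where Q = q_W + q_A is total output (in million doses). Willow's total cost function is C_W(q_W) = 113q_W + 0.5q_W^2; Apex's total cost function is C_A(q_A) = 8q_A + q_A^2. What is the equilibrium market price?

Willow's profit: π_W = (364 - 3Q)q_W - (113q_W + (1/2)q_W²). Setting ∂π_W/∂q_W = 0: 251 - 7q_W - 3(q_A) = 0.
Apex's first-order condition: 356 - 8q_A - 3(q_W) = 0.
So q_W = (251 - 3q_A)/7 and q_A = (356 - 3q_W)/8.
Substituting one into the other gives q_W = 20 and q_A = 37.
Total output Q = 57, so price P = 364 - 3·57 = 193.

193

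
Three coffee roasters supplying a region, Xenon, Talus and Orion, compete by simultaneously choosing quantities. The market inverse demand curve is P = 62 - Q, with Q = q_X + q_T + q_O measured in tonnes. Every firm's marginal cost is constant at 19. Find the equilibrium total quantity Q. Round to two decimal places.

Each firm earns π_i = (62 - Q)q_i - 19q_i.
First-order condition (treating rivals' output as given): 43 - 2q_i - Σ_{j≠i} q_j = 0.
With identical firms every q_j equals q_i, so Σ_{j≠i} q_j = 2q_i and 43 = 4q_i, giving q_i = 43/4.
Total output Q = 43/4 + 43/4 + 43/4 = 129/4.

32.25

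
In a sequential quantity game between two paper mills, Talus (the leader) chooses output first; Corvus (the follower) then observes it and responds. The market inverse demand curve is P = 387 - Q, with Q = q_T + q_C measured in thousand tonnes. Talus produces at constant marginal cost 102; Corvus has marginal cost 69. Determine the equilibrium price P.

The follower Corvus best-responds to any q_T: π_C = (387 - Q)q_C - 69q_C.
Setting the follower's marginal profit to zero, 318 - q_T - 2q_C = 0, i.e. q_C = (318 - q_T)/2.
Talus substitutes q_C(q_T) into its own profit: π_T = q_T(387 - q_T - (318 - q_T)/2) - 102q_T = (228 - (1/2)q_T)q_T - 102q_T.
The leader's first-order condition 126 - q_T = 0 yields q_T = 126.
Then q_C = (318 - 126)/2 = 96.
Total output Q = 222, so price P = 387 - 222 = 165.

165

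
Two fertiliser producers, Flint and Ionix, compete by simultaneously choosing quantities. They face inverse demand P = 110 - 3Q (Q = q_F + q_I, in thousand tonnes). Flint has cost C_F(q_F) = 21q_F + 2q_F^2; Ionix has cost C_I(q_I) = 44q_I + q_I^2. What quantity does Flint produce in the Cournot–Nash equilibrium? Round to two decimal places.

7.24

Flint's profit: π_F = (110 - 3Q)q_F - (21q_F + 2q_F²). Setting ∂π_F/∂q_F = 0: 89 - 10q_F - 3(q_I) = 0.
Ionix's profit: π_I = (110 - 3Q)q_I - (44q_I + q_I²). Setting ∂π_I/∂q_I = 0: 66 - 8q_I - 3(q_F) = 0.
Rearranging gives the reaction functions q_F = (89 - 3q_I)/10 and q_I = (66 - 3q_F)/8.
Solving the pair: q_F = 514/71, q_I = 393/71.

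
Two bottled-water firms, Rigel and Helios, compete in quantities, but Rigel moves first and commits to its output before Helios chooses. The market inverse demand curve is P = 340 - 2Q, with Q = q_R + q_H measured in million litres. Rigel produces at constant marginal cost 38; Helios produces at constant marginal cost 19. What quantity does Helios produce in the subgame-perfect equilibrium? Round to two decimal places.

The follower Helios best-responds to any q_R: π_H = (340 - 2Q)q_H - 19q_H.
Follower FOC: 321 - 2q_R - 4q_H = 0, so q_H(q_R) = (321 - 2q_R)/4.
Rigel substitutes q_H(q_R) into its own profit: π_R = q_R(340 - 2q_R - (321 - 2q_R)/2) - 38q_R = (359/2 - q_R)q_R - 38q_R.
Maximising: ∂π_R/∂q_R = 283/2 - 2q_R = 0, giving q_R = 283/4.
Then q_H = (321 - 2·(283/4))/4 = 359/8.

44.88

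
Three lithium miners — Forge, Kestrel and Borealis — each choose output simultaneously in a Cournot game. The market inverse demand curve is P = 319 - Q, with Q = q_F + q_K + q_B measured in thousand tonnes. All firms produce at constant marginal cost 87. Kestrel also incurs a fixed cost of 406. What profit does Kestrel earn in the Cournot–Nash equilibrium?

A representative firm's profit is π_i = q_i(319 - Q) - 87q_i.
Setting ∂π_i/∂q_i = 0 with rivals' quantities fixed: 232 - 2q_i - Σ_{j≠i} q_j = 0.
With identical firms every q_j equals q_i, so Σ_{j≠i} q_j = 2q_i and 232 = 4q_i, giving q_i = 58.
Price P = 319 - 174 = 145.
Kestrel's profit: (145 - 87)·58 - 406 = 2958.

2958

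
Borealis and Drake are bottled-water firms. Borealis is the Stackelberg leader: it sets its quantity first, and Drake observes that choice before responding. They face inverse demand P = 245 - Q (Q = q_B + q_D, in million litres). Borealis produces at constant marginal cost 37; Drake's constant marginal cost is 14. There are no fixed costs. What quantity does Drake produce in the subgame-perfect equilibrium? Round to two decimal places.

69.25

Solve by backward induction. Given q_B, the follower Drake maximises π_D = (245 - q_B - q_D)q_D - 14q_D.
Follower FOC: 231 - q_B - 2q_D = 0, so q_D(q_B) = (231 - q_B)/2.
The leader anticipates this reaction. Substituting into P = 245 - Q gives P = 259/2 - (1/2)q_B, so π_B = (259/2 - (1/2)q_B)q_B - 37q_B.
The leader's first-order condition 185/2 - q_B = 0 yields q_B = 185/2.
Then q_D = (231 - 185/2)/2 = 277/4.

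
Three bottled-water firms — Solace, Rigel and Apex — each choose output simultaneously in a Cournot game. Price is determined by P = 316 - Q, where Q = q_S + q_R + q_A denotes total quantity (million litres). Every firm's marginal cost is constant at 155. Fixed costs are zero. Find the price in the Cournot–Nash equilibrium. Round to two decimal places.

A representative firm's profit is π_i = q_i(316 - Q) - 155q_i.
First-order condition (treating rivals' output as given): 161 - 2q_i - Σ_{j≠i} q_j = 0.
By symmetry each firm produces the same amount; substituting Σ_{j≠i} q_j = 2q_i yields q_i = 161/4.
Total output Q = 483/4, so price P = 316 - 483/4 = 781/4.

195.25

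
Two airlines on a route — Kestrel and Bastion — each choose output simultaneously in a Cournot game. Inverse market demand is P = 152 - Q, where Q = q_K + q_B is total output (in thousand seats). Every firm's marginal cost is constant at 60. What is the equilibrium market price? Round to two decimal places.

Each firm earns π_i = (152 - Q)q_i - 60q_i.
Setting ∂π_i/∂q_i = 0 with rivals' quantities fixed: 92 - 2q_i - q_j = 0.
With identical firms every q_j equals q_i, so q_j = q_i and 92 = 3q_i, giving q_i = 92/3.
Total output Q = 184/3, so price P = 152 - 184/3 = 272/3.

90.67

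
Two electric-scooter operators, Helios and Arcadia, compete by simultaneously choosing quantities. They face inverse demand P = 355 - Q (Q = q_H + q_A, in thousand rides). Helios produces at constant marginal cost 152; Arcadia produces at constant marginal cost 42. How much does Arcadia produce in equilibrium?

141

Helios's profit: π_H = (355 - Q)q_H - (152q_H). Setting ∂π_H/∂q_H = 0: 203 - 2q_H - (q_A) = 0.
Arcadia's first-order condition: 313 - 2q_A - (q_H) = 0.
Best responses: q_H = (203 - q_A)/2, q_A = (313 - q_H)/2.
Substituting one into the other gives q_H = 31 and q_A = 141.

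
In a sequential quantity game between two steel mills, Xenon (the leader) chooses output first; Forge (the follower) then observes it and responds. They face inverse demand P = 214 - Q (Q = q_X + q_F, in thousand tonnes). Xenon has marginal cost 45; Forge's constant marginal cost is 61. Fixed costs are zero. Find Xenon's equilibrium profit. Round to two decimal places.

Solve by backward induction. Given q_X, the follower Forge maximises π_F = (214 - q_X - q_F)q_F - 61q_F.
Setting the follower's marginal profit to zero, 153 - q_X - 2q_F = 0, i.e. q_F = (153 - q_X)/2.
The leader anticipates this reaction. Substituting into P = 214 - Q gives P = 275/2 - (1/2)q_X, so π_X = (275/2 - (1/2)q_X)q_X - 45q_X.
Leader FOC: 185/2 - q_X = 0, so q_X = 185/2.
Then q_F = (153 - 185/2)/2 = 121/4.
Price P = 214 - 491/4 = 365/4.
Xenon's profit: (365/4 - 45)·(185/2) = 4278.1250.

4278.13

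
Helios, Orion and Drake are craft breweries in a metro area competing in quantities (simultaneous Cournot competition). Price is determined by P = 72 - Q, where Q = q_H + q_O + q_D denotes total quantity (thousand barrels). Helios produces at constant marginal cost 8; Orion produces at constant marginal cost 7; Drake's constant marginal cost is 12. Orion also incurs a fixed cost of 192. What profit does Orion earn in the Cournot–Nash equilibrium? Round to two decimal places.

123.06

Helios's profit: π_H = (72 - Q)q_H - (8q_H). Setting ∂π_H/∂q_H = 0: 64 - 2q_H - (q_O + q_D) = 0.
Orion's first-order condition: 65 - 2q_O - (q_H + q_D) = 0.
Drake's profit: π_D = (72 - Q)q_D - (12q_D). Setting ∂π_D/∂q_D = 0: 60 - 2q_D - (q_H + q_O) = 0.
Adding the 3 first-order conditions: 189 − 4Q = 0, so Q = 189/4.
Back-substituting: q_H = (64 − 189/4) = 67/4, q_O = (65 − 189/4) = 71/4, q_D = (60 − 189/4) = 51/4.
Price P = 72 - 189/4 = 99/4.
Orion's profit: (99/4 - 7)·(71/4) - 192 = 1969/16.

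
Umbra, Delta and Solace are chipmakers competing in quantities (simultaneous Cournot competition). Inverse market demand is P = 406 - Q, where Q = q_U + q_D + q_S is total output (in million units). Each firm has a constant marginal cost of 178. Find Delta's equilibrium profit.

3249

A representative firm's profit is π_i = q_i(406 - Q) - 178q_i.
First-order condition (treating rivals' output as given): 228 - 2q_i - Σ_{j≠i} q_j = 0.
With identical firms every q_j equals q_i, so Σ_{j≠i} q_j = 2q_i and 228 = 4q_i, giving q_i = 57.
Price P = 406 - 171 = 235.
Delta's profit: (235 - 178)·57 = 3249.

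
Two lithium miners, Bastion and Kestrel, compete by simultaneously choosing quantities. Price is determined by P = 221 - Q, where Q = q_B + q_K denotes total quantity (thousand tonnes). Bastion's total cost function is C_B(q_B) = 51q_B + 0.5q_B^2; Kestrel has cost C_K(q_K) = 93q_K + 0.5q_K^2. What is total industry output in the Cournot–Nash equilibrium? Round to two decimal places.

Bastion's profit: π_B = (221 - Q)q_B - (51q_B + (1/2)q_B²). Setting ∂π_B/∂q_B = 0: 170 - 3q_B - (q_K) = 0.
Kestrel's first-order condition: 128 - 3q_K - (q_B) = 0.
Best responses: q_B = (170 - q_K)/3, q_K = (128 - q_B)/3.
Substituting one into the other gives q_B = 191/4 and q_K = 107/4.
Total output Q = 191/4 + 107/4 = 149/2.

74.50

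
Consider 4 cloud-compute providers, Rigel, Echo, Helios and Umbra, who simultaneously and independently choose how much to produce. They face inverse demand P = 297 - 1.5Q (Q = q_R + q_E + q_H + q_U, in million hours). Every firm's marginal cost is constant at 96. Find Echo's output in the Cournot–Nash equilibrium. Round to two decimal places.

26.80

A representative firm's profit is π_i = q_i(297 - 1.5Q) - 96q_i.
First-order condition (treating rivals' output as given): 201 - 3q_i - (3/2)·Σ_{j≠i} q_j = 0.
By symmetry each firm produces the same amount; substituting Σ_{j≠i} q_j = 3q_i yields q_i = 201/(15/2) = 134/5.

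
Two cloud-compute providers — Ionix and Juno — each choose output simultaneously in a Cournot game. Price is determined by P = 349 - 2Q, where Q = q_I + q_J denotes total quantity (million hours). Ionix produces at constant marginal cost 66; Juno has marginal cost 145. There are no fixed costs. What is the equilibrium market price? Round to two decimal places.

Ionix's profit: π_I = (349 - 2Q)q_I - (66q_I). Setting ∂π_I/∂q_I = 0: 283 - 4q_I - 2(q_J) = 0.
Juno's profit: π_J = (349 - 2Q)q_J - (145q_J). Setting ∂π_J/∂q_J = 0: 204 - 4q_J - 2(q_I) = 0.
Rearranging gives the reaction functions q_I = (283 - 2q_J)/4 and q_J = (204 - 2q_I)/4.
Solving the pair: q_I = 181/3, q_J = 125/6.
Total output Q = 487/6, so price P = 349 - 2·(487/6) = 560/3.

186.67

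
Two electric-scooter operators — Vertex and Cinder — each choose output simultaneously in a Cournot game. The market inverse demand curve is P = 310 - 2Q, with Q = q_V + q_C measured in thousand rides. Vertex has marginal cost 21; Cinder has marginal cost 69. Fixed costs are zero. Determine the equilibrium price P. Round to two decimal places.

133.33

Vertex's profit: π_V = (310 - 2Q)q_V - (21q_V). Setting ∂π_V/∂q_V = 0: 289 - 4q_V - 2(q_C) = 0.
Cinder's first-order condition: 241 - 4q_C - 2(q_V) = 0.
Rearranging gives the reaction functions q_V = (289 - 2q_C)/4 and q_C = (241 - 2q_V)/4.
Solving the pair: q_V = 337/6, q_C = 193/6.
Total output Q = 265/3, so price P = 310 - 2·(265/3) = 400/3.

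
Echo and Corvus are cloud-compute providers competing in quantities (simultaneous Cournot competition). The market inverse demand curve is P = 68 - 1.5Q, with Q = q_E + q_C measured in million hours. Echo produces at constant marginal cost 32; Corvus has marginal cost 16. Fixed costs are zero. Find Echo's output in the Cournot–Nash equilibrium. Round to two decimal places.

4.44

Echo's profit: π_E = (68 - 1.5Q)q_E - (32q_E). Setting ∂π_E/∂q_E = 0: 36 - 3q_E - (3/2)(q_C) = 0.
Corvus's first-order condition: 52 - 3q_C - (3/2)(q_E) = 0.
Best responses: q_E = (36 - (3/2)q_C)/3, q_C = (52 - (3/2)q_E)/3.
Substituting one into the other gives q_E = 40/9 and q_C = 136/9.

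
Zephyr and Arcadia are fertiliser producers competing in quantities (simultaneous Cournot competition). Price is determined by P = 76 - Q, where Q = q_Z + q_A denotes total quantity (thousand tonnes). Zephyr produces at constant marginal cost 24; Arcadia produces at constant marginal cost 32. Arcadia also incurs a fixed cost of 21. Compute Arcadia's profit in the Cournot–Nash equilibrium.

123

Zephyr's profit: π_Z = (76 - Q)q_Z - (24q_Z). Setting ∂π_Z/∂q_Z = 0: 52 - 2q_Z - (q_A) = 0.
Arcadia's first-order condition: 44 - 2q_A - (q_Z) = 0.
Rearranging gives the reaction functions q_Z = (52 - q_A)/2 and q_A = (44 - q_Z)/2.
Solving the pair: q_Z = 20, q_A = 12.
Price P = 76 - 32 = 44.
Arcadia's profit: (44 - 32)·12 - 21 = 123.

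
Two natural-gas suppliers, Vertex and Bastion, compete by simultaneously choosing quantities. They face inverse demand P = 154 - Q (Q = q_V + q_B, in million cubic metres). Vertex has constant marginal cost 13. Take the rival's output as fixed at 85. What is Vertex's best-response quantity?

With the rival's output fixed at 85, Vertex's profit is π_V = (154 - 85 - q_V)q_V - (13q_V) = (69 - q_V)q_V - (13q_V).
∂π_V/∂q_V = 56 - 2q_V = 0, so q_V = 28.

28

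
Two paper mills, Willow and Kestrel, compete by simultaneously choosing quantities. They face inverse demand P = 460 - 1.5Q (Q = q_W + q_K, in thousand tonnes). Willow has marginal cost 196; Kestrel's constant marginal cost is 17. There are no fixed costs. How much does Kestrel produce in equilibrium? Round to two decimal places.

Willow's profit: π_W = (460 - 1.5Q)q_W - (196q_W). Setting ∂π_W/∂q_W = 0: 264 - 3q_W - (3/2)(q_K) = 0.
Kestrel's first-order condition: 443 - 3q_K - (3/2)(q_W) = 0.
Best responses: q_W = (264 - (3/2)q_K)/3, q_K = (443 - (3/2)q_W)/3.
Solving the pair: q_W = 170/9, q_K = 1244/9.

138.22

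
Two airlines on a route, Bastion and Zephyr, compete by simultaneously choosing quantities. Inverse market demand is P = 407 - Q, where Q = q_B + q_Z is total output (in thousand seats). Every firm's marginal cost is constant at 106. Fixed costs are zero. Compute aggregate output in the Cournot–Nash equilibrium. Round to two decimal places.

A representative firm's profit is π_i = q_i(407 - Q) - 106q_i.
Setting ∂π_i/∂q_i = 0 with rivals' quantities fixed: 301 - 2q_i - q_j = 0.
With identical firms every q_j equals q_i, so q_j = q_i and 301 = 3q_i, giving q_i = 301/3.
Total output Q = 301/3 + 301/3 = 602/3.

200.67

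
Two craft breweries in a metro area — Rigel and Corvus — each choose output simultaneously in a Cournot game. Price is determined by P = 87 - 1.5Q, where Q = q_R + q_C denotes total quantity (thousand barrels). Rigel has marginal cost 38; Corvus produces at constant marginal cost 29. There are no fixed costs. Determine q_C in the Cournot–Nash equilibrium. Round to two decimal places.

Rigel's profit: π_R = (87 - 1.5Q)q_R - (38q_R). Setting ∂π_R/∂q_R = 0: 49 - 3q_R - (3/2)(q_C) = 0.
Corvus's profit: π_C = (87 - 1.5Q)q_C - (29q_C). Setting ∂π_C/∂q_C = 0: 58 - 3q_C - (3/2)(q_R) = 0.
So q_R = (49 - (3/2)q_C)/3 and q_C = (58 - (3/2)q_R)/3.
Solving the pair: q_R = 80/9, q_C = 134/9.

14.89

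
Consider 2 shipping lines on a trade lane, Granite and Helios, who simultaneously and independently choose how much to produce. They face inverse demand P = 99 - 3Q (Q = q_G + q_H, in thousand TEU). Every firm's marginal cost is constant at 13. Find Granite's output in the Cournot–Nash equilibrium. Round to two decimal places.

9.56

Each firm earns π_i = (99 - 3Q)q_i - 13q_i.
Setting ∂π_i/∂q_i = 0 with rivals' quantities fixed: 86 - 6q_i - 3q_j = 0.
By symmetry each firm produces the same amount; substituting q_j = q_i yields q_i = 86/9.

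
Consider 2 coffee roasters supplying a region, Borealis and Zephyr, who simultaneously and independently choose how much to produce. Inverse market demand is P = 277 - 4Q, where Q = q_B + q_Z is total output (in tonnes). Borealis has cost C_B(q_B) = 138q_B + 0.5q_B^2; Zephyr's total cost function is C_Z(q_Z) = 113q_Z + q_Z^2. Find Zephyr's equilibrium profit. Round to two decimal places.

772.83

Borealis's profit: π_B = (277 - 4Q)q_B - (138q_B + (1/2)q_B²). Setting ∂π_B/∂q_B = 0: 139 - 9q_B - 4(q_Z) = 0.
Zephyr's first-order condition: 164 - 10q_Z - 4(q_B) = 0.
Best responses: q_B = (139 - 4q_Z)/9, q_Z = (164 - 4q_B)/10.
Substituting one into the other gives q_B = 367/37 and q_Z = 460/37.
Price P = 277 - 4·(827/37) = 187.5946.
Zephyr's profit: 187.5946·(460/37) - 113·(460/37) - (460/37)² = 772.8269.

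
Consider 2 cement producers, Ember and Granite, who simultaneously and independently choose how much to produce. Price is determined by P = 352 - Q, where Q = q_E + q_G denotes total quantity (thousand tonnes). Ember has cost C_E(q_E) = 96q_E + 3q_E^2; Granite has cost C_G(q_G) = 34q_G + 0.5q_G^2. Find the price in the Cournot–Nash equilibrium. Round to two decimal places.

Ember's profit: π_E = (352 - Q)q_E - (96q_E + 3q_E²). Setting ∂π_E/∂q_E = 0: 256 - 8q_E - (q_G) = 0.
Granite's profit: π_G = (352 - Q)q_G - (34q_G + (1/2)q_G²). Setting ∂π_G/∂q_G = 0: 318 - 3q_G - (q_E) = 0.
Best responses: q_E = (256 - q_G)/8, q_G = (318 - q_E)/3.
Solving the pair: q_E = 450/23, q_G = 99.4783.
Total output Q = 119.0435, so price P = 352 - 119.0435 = 232.9565.

232.96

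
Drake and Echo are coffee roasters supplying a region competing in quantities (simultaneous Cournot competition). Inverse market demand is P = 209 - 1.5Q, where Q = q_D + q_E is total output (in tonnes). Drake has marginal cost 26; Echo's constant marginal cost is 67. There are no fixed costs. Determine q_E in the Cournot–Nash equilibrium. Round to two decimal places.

Drake's profit: π_D = (209 - 1.5Q)q_D - (26q_D). Setting ∂π_D/∂q_D = 0: 183 - 3q_D - (3/2)(q_E) = 0.
Echo's profit: π_E = (209 - 1.5Q)q_E - (67q_E). Setting ∂π_E/∂q_E = 0: 142 - 3q_E - (3/2)(q_D) = 0.
Best responses: q_D = (183 - (3/2)q_E)/3, q_E = (142 - (3/2)q_D)/3.
Substituting one into the other gives q_D = 448/9 and q_E = 202/9.

22.44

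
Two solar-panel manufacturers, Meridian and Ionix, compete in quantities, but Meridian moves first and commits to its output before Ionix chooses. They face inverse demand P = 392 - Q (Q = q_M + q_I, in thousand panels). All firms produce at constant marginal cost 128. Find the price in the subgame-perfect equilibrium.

Solve by backward induction. Given q_M, the follower Ionix maximises π_I = (392 - q_M - q_I)q_I - 128q_I.
Setting the follower's marginal profit to zero, 264 - q_M - 2q_I = 0, i.e. q_I = (264 - q_M)/2.
Meridian substitutes q_I(q_M) into its own profit: π_M = q_M(392 - q_M - (264 - q_M)/2) - 128q_M = (260 - (1/2)q_M)q_M - 128q_M.
The leader's first-order condition 132 - q_M = 0 yields q_M = 132.
Then q_I = (264 - 132)/2 = 66.
Total output Q = 198, so price P = 392 - 198 = 194.

194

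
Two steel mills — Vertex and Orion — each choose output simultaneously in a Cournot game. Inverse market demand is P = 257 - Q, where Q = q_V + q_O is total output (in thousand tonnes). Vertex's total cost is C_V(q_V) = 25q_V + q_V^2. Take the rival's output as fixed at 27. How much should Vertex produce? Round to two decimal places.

51.25

With the rival's output fixed at 27, Vertex's profit is π_V = (257 - 27 - q_V)q_V - (25q_V + q_V²) = (230 - q_V)q_V - (25q_V + q_V²).
∂π_V/∂q_V = 205 - 4q_V = 0, so q_V = 205/4.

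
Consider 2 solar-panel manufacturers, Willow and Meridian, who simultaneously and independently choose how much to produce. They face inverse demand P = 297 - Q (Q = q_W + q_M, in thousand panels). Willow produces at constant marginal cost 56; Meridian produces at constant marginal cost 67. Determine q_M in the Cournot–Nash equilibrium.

73

Willow's profit: π_W = (297 - Q)q_W - (56q_W). Setting ∂π_W/∂q_W = 0: 241 - 2q_W - (q_M) = 0.
Meridian's profit: π_M = (297 - Q)q_M - (67q_M). Setting ∂π_M/∂q_M = 0: 230 - 2q_M - (q_W) = 0.
Best responses: q_W = (241 - q_M)/2, q_M = (230 - q_W)/2.
Solving the pair: q_W = 84, q_M = 73.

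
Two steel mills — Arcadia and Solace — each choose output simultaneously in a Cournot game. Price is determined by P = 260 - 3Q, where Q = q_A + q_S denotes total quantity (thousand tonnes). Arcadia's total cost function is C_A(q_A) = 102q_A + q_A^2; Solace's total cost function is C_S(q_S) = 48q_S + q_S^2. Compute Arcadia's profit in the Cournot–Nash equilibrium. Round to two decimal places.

521.50

Arcadia's profit: π_A = (260 - 3Q)q_A - (102q_A + q_A²). Setting ∂π_A/∂q_A = 0: 158 - 8q_A - 3(q_S) = 0.
Solace's first-order condition: 212 - 8q_S - 3(q_A) = 0.
Rearranging gives the reaction functions q_A = (158 - 3q_S)/8 and q_S = (212 - 3q_A)/8.
Solving the pair: q_A = 628/55, q_S = 1222/55.
Price P = 260 - 3·(370/11) = 1750/11.
Arcadia's profit: (1750/11)·(628/55) - 102·(628/55) - (628/55)² = 521.4995.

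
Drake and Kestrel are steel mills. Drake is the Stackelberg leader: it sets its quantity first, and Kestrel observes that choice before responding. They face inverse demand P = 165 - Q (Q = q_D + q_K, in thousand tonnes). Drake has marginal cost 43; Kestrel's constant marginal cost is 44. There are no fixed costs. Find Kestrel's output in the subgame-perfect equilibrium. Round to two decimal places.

29.75

The follower Kestrel best-responds to any q_D: π_K = (165 - Q)q_K - 44q_K.
Setting the follower's marginal profit to zero, 121 - q_D - 2q_K = 0, i.e. q_K = (121 - q_D)/2.
The leader anticipates this reaction. Substituting into P = 165 - Q gives P = 209/2 - (1/2)q_D, so π_D = (209/2 - (1/2)q_D)q_D - 43q_D.
Maximising: ∂π_D/∂q_D = 123/2 - q_D = 0, giving q_D = 123/2.
Then q_K = (121 - 123/2)/2 = 119/4.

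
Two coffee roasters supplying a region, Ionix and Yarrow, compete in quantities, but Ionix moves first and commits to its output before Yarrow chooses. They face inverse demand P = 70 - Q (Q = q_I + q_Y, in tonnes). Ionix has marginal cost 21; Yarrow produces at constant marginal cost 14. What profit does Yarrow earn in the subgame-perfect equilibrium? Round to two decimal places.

Solve by backward induction. Given q_I, the follower Yarrow maximises π_Y = (70 - q_I - q_Y)q_Y - 14q_Y.
∂π_Y/∂q_Y = 56 - q_I - 2q_Y = 0 gives the reaction function q_Y = (56 - q_I)/2.
The leader anticipates this reaction. Substituting into P = 70 - Q gives P = 42 - (1/2)q_I, so π_I = (42 - (1/2)q_I)q_I - 21q_I.
Leader FOC: 21 - q_I = 0, so q_I = 21.
Then q_Y = (56 - 21)/2 = 35/2.
Price P = 70 - 77/2 = 63/2.
Yarrow's profit: (63/2 - 14)·(35/2) = 1225/4.

306.25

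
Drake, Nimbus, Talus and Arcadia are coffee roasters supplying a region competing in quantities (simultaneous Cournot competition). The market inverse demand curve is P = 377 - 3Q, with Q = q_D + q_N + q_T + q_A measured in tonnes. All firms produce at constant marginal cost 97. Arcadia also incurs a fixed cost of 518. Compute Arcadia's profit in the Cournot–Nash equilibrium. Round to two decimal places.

A representative firm's profit is π_i = q_i(377 - 3Q) - 97q_i.
First-order condition (treating rivals' output as given): 280 - 6q_i - 3·Σ_{j≠i} q_j = 0.
By symmetry each firm produces the same amount; substituting Σ_{j≠i} q_j = 3q_i yields q_i = 280/15 = 56/3.
Price P = 377 - 3·(224/3) = 153.
Arcadia's profit: (153 - 97)·(56/3) - 518 = 1582/3.

527.33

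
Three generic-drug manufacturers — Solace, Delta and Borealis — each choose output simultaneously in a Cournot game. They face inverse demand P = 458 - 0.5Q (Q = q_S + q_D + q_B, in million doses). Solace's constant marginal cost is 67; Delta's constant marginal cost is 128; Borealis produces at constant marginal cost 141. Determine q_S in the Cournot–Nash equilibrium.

263

Solace's profit: π_S = (458 - 0.5Q)q_S - (67q_S). Setting ∂π_S/∂q_S = 0: 391 - q_S - (1/2)(q_D + q_B) = 0.
Delta's first-order condition: 330 - q_D - (1/2)(q_S + q_B) = 0.
Borealis's first-order condition: 317 - q_B - (1/2)(q_S + q_D) = 0.
Adding the 3 conditions: 1038 − Q − Q = 0, i.e. Q = 519.
Back-substituting: q_S = (391 − 519/2)/(1/2) = 263, q_D = (330 − 519/2)/(1/2) = 141, q_B = (317 − 519/2)/(1/2) = 115.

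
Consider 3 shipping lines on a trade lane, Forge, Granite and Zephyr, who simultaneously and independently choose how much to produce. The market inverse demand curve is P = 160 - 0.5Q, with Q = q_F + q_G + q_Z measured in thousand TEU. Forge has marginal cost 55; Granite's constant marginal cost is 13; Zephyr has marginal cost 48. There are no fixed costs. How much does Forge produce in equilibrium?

28

Forge's profit: π_F = (160 - 0.5Q)q_F - (55q_F). Setting ∂π_F/∂q_F = 0: 105 - q_F - (1/2)(q_G + q_Z) = 0.
Granite's profit: π_G = (160 - 0.5Q)q_G - (13q_G). Setting ∂π_G/∂q_G = 0: 147 - q_G - (1/2)(q_F + q_Z) = 0.
Zephyr's first-order condition: 112 - q_Z - (1/2)(q_F + q_G) = 0.
Adding the 3 conditions: 364 − Q − Q = 0, i.e. Q = 182.
Back-substituting: q_F = (105 − 91)/(1/2) = 28, q_G = (147 − 91)/(1/2) = 112, q_Z = (112 − 91)/(1/2) = 42.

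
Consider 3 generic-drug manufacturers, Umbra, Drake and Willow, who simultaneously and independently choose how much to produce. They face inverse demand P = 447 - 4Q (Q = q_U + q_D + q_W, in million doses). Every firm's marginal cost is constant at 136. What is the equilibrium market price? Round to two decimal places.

213.75

Each firm earns π_i = (447 - 4Q)q_i - 136q_i.
Setting ∂π_i/∂q_i = 0 with rivals' quantities fixed: 311 - 8q_i - 4·Σ_{j≠i} q_j = 0.
By symmetry each firm produces the same amount; substituting Σ_{j≠i} q_j = 2q_i yields q_i = 311/16.
Total output Q = 933/16, so price P = 447 - 4·(933/16) = 855/4.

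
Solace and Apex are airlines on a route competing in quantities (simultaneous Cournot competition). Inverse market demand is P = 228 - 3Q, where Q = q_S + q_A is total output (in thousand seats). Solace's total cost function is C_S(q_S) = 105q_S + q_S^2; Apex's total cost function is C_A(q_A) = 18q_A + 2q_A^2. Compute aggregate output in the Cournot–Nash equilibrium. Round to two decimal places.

Solace's profit: π_S = (228 - 3Q)q_S - (105q_S + q_S²). Setting ∂π_S/∂q_S = 0: 123 - 8q_S - 3(q_A) = 0.
Apex's first-order condition: 210 - 10q_A - 3(q_S) = 0.
Best responses: q_S = (123 - 3q_A)/8, q_A = (210 - 3q_S)/10.
Substituting one into the other gives q_S = 600/71 and q_A = 1311/71.
Total output Q = 600/71 + 1311/71 = 1911/71.

26.92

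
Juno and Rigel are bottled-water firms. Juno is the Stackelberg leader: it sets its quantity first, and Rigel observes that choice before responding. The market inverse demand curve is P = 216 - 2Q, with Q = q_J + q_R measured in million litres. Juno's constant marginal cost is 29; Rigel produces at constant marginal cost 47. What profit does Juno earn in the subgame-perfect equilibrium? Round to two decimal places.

2626.56

Solve by backward induction. Given q_J, the follower Rigel maximises π_R = (216 - 2q_J - 2q_R)q_R - 47q_R.
Setting the follower's marginal profit to zero, 169 - 2q_J - 4q_R = 0, i.e. q_R = (169 - 2q_J)/4.
The leader anticipates this reaction. Substituting into P = 216 - 2Q gives P = 263/2 - q_J, so π_J = (263/2 - q_J)q_J - 29q_J.
Maximising: ∂π_J/∂q_J = 205/2 - 2q_J = 0, giving q_J = 205/4.
Then q_R = (169 - 2·(205/4))/4 = 133/8.
Price P = 216 - 2·(543/8) = 321/4.
Juno's profit: (321/4 - 29)·(205/4) = 2626.5625.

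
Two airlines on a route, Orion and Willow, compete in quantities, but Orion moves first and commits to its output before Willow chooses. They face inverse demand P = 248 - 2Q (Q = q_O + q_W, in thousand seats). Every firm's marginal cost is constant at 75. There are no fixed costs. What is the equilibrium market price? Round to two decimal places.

118.25

The follower Willow best-responds to any q_O: π_W = (248 - 2Q)q_W - 75q_W.
∂π_W/∂q_W = 173 - 2q_O - 4q_W = 0 gives the reaction function q_W = (173 - 2q_O)/4.
The leader anticipates this reaction. Substituting into P = 248 - 2Q gives P = 323/2 - q_O, so π_O = (323/2 - q_O)q_O - 75q_O.
Maximising: ∂π_O/∂q_O = 173/2 - 2q_O = 0, giving q_O = 173/4.
Then q_W = (173 - 2·(173/4))/4 = 173/8.
Total output Q = 519/8, so price P = 248 - 2·(519/8) = 473/4.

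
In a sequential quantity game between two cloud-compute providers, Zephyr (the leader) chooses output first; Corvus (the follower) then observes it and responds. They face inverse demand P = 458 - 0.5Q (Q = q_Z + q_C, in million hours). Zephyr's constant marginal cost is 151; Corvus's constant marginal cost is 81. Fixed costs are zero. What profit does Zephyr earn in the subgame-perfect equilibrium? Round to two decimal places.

14042.25

Solve by backward induction. Given q_Z, the follower Corvus maximises π_C = (458 - (1/2)q_Z - (1/2)q_C)q_C - 81q_C.
Follower FOC: 377 - (1/2)q_Z - q_C = 0, so q_C(q_Z) = (377 - (1/2)q_Z).
The leader anticipates this reaction. Substituting into P = 458 - 0.5Q gives P = 539/2 - (1/4)q_Z, so π_Z = (539/2 - (1/4)q_Z)q_Z - 151q_Z.
The leader's first-order condition 237/2 - (1/2)q_Z = 0 yields q_Z = 237.
Then q_C = (377 - (1/2)·237) = 517/2.
Price P = 458 - (1/2)·(991/2) = 841/4.
Zephyr's profit: (841/4 - 151)·237 = 14042.2500.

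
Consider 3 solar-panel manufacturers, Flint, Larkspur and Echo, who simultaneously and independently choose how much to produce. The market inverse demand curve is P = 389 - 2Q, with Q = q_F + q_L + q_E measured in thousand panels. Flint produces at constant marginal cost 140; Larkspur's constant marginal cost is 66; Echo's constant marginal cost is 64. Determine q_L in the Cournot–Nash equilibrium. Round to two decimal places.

49.38

Flint's profit: π_F = (389 - 2Q)q_F - (140q_F). Setting ∂π_F/∂q_F = 0: 249 - 4q_F - 2(q_L + q_E) = 0.
Larkspur's first-order condition: 323 - 4q_L - 2(q_F + q_E) = 0.
Echo's profit: π_E = (389 - 2Q)q_E - (64q_E). Setting ∂π_E/∂q_E = 0: 325 - 4q_E - 2(q_F + q_L) = 0.
Adding the 3 conditions: 897 − 4Q − 4Q = 0, i.e. Q = 897/8.
Back-substituting: q_F = (249 − 897/4)/2 = 99/8, q_L = (323 − 897/4)/2 = 395/8, q_E = (325 − 897/4)/2 = 403/8.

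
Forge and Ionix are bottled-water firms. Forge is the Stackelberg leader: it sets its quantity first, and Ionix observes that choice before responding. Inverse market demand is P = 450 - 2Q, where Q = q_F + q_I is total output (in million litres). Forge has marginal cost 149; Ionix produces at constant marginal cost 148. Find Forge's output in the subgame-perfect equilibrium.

75

The follower Ionix best-responds to any q_F: π_I = (450 - 2Q)q_I - 148q_I.
Follower FOC: 302 - 2q_F - 4q_I = 0, so q_I(q_F) = (302 - 2q_F)/4.
Forge substitutes q_I(q_F) into its own profit: π_F = q_F(450 - 2q_F - (302 - 2q_F)/2) - 149q_F = (299 - q_F)q_F - 149q_F.
Leader FOC: 150 - 2q_F = 0, so q_F = 75.
Then q_I = (302 - 2·75)/4 = 38.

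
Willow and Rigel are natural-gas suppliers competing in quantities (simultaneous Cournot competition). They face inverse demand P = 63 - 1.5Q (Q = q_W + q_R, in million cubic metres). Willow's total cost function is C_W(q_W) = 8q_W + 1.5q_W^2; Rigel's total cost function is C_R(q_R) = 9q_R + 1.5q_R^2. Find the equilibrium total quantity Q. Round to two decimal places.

14.53

Willow's profit: π_W = (63 - 1.5Q)q_W - (8q_W + (3/2)q_W²). Setting ∂π_W/∂q_W = 0: 55 - 6q_W - (3/2)(q_R) = 0.
Rigel's first-order condition: 54 - 6q_R - (3/2)(q_W) = 0.
So q_W = (55 - (3/2)q_R)/6 and q_R = (54 - (3/2)q_W)/6.
Solving the pair: q_W = 332/45, q_R = 322/45.
Total output Q = 332/45 + 322/45 = 218/15.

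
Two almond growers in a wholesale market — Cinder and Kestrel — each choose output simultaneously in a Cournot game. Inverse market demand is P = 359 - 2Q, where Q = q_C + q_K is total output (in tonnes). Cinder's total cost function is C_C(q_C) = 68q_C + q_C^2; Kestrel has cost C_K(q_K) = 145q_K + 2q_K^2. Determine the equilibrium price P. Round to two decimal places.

Cinder's profit: π_C = (359 - 2Q)q_C - (68q_C + q_C²). Setting ∂π_C/∂q_C = 0: 291 - 6q_C - 2(q_K) = 0.
Kestrel's profit: π_K = (359 - 2Q)q_K - (145q_K + 2q_K²). Setting ∂π_K/∂q_K = 0: 214 - 8q_K - 2(q_C) = 0.
Best responses: q_C = (291 - 2q_K)/6, q_K = (214 - 2q_C)/8.
Solving the pair: q_C = 475/11, q_K = 351/22.
Total output Q = 1301/22, so price P = 359 - 2·(1301/22) = 240.7273.

240.73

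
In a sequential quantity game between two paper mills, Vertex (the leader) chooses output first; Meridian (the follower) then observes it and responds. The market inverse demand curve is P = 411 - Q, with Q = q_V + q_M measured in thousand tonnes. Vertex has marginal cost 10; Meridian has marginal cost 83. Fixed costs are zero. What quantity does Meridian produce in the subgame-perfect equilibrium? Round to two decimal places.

45.50

The follower Meridian best-responds to any q_V: π_M = (411 - Q)q_M - 83q_M.
Setting the follower's marginal profit to zero, 328 - q_V - 2q_M = 0, i.e. q_M = (328 - q_V)/2.
Vertex substitutes q_M(q_V) into its own profit: π_V = q_V(411 - q_V - (328 - q_V)/2) - 10q_V = (247 - (1/2)q_V)q_V - 10q_V.
Maximising: ∂π_V/∂q_V = 237 - q_V = 0, giving q_V = 237.
Then q_M = (328 - 237)/2 = 91/2.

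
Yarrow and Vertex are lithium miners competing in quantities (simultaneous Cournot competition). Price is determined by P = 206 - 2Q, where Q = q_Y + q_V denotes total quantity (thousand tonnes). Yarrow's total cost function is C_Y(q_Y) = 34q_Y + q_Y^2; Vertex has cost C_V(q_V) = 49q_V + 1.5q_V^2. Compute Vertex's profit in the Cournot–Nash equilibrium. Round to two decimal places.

Yarrow's profit: π_Y = (206 - 2Q)q_Y - (34q_Y + q_Y²). Setting ∂π_Y/∂q_Y = 0: 172 - 6q_Y - 2(q_V) = 0.
Vertex's first-order condition: 157 - 7q_V - 2(q_Y) = 0.
Best responses: q_Y = (172 - 2q_V)/6, q_V = (157 - 2q_Y)/7.
Solving the pair: q_Y = 445/19, q_V = 299/19.
Price P = 206 - 2·(744/19) = 127.6842.
Vertex's profit: 127.6842·(299/19) - 49·(299/19) - (3/2)(299/19)² = 866.7687.

866.77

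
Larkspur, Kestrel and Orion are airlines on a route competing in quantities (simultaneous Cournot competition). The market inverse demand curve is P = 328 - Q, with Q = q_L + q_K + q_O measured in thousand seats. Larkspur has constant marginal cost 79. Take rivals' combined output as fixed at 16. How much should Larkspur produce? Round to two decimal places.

With rivals' combined output fixed at 16, Larkspur's profit is π_L = (328 - 16 - q_L)q_L - (79q_L) = (312 - q_L)q_L - (79q_L).
∂π_L/∂q_L = 233 - 2q_L = 0, so q_L = 233/2.

116.50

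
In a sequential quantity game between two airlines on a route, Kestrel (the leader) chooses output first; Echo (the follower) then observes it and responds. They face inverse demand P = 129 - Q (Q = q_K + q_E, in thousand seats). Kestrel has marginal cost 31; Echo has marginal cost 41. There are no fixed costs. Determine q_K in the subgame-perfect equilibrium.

54

The follower Echo best-responds to any q_K: π_E = (129 - Q)q_E - 41q_E.
∂π_E/∂q_E = 88 - q_K - 2q_E = 0 gives the reaction function q_E = (88 - q_K)/2.
The leader anticipates this reaction. Substituting into P = 129 - Q gives P = 85 - (1/2)q_K, so π_K = (85 - (1/2)q_K)q_K - 31q_K.
The leader's first-order condition 54 - q_K = 0 yields q_K = 54.
Then q_E = (88 - 54)/2 = 17.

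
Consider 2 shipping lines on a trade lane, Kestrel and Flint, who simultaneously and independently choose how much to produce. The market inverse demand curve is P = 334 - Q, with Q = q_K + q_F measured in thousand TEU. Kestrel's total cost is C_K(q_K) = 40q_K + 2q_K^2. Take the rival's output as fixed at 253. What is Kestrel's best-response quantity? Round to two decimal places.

With the rival's output fixed at 253, Kestrel's profit is π_K = (334 - 253 - q_K)q_K - (40q_K + 2q_K²) = (81 - q_K)q_K - (40q_K + 2q_K²).
∂π_K/∂q_K = 41 - 6q_K = 0, so q_K = 41/6.

6.83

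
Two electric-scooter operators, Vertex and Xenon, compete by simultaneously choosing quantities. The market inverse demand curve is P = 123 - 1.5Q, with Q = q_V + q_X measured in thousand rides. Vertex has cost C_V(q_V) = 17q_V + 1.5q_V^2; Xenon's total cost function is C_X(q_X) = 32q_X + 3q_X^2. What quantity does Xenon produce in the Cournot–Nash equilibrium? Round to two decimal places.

Vertex's profit: π_V = (123 - 1.5Q)q_V - (17q_V + (3/2)q_V²). Setting ∂π_V/∂q_V = 0: 106 - 6q_V - (3/2)(q_X) = 0.
Xenon's first-order condition: 91 - 9q_X - (3/2)(q_V) = 0.
Best responses: q_V = (106 - (3/2)q_X)/6, q_X = (91 - (3/2)q_V)/9.
Substituting one into the other gives q_V = 1090/69 and q_X = 172/23.

7.48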